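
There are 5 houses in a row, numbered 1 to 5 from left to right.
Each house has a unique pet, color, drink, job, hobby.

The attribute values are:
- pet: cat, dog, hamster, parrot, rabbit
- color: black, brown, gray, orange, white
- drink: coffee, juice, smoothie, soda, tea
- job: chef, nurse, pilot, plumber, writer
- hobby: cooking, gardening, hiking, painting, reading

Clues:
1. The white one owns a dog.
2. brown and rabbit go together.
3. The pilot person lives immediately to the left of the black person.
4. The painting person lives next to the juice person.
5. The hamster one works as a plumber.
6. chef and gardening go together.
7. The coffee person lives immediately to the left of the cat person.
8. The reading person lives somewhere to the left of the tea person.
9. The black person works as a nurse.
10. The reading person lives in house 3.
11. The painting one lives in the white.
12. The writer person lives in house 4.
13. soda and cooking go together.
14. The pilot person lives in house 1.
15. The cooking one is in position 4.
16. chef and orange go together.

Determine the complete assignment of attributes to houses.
Solution:

House | Pet | Color | Drink | Job | Hobby
-----------------------------------------
  1   | dog | white | coffee | pilot | painting
  2   | cat | black | juice | nurse | hiking
  3   | hamster | gray | smoothie | plumber | reading
  4   | rabbit | brown | soda | writer | cooking
  5   | parrot | orange | tea | chef | gardening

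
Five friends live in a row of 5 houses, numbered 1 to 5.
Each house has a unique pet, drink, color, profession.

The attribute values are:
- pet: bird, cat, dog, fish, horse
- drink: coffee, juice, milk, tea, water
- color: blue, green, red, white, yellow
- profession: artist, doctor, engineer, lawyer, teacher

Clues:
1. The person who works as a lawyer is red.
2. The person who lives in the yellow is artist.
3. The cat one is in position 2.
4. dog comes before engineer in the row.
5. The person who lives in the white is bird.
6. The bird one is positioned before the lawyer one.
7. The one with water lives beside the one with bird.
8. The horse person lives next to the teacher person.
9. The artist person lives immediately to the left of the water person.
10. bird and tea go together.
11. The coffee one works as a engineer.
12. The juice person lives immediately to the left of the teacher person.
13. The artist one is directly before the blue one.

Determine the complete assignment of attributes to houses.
Solution:

House | Pet | Drink | Color | Profession
----------------------------------------
  1   | horse | juice | yellow | artist
  2   | cat | water | blue | teacher
  3   | bird | tea | white | doctor
  4   | dog | milk | red | lawyer
  5   | fish | coffee | green | engineer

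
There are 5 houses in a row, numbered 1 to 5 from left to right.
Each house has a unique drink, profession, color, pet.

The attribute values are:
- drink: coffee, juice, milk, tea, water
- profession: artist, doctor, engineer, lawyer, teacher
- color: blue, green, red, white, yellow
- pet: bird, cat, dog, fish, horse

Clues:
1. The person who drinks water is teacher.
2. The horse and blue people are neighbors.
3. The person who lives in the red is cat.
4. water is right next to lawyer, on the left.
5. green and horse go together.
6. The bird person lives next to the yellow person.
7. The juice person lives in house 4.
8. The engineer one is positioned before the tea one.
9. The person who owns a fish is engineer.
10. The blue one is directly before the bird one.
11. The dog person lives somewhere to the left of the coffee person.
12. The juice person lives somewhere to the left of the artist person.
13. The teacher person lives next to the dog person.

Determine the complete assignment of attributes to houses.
Solution:

House | Drink | Profession | Color | Pet
----------------------------------------
  1   | water | teacher | green | horse
  2   | milk | lawyer | blue | dog
  3   | coffee | doctor | white | bird
  4   | juice | engineer | yellow | fish
  5   | tea | artist | red | cat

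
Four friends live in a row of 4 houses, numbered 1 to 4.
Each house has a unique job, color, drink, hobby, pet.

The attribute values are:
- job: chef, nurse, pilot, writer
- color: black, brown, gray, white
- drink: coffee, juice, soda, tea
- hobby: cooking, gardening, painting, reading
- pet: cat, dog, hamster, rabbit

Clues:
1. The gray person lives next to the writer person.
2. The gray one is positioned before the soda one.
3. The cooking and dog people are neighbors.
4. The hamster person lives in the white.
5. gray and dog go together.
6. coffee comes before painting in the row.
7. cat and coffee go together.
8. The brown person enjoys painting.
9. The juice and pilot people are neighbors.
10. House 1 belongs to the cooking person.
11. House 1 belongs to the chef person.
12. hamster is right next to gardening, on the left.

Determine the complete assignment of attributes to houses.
Solution:

House | Job | Color | Drink | Hobby | Pet
-----------------------------------------
  1   | chef | white | juice | cooking | hamster
  2   | pilot | gray | tea | gardening | dog
  3   | writer | black | coffee | reading | cat
  4   | nurse | brown | soda | painting | rabbit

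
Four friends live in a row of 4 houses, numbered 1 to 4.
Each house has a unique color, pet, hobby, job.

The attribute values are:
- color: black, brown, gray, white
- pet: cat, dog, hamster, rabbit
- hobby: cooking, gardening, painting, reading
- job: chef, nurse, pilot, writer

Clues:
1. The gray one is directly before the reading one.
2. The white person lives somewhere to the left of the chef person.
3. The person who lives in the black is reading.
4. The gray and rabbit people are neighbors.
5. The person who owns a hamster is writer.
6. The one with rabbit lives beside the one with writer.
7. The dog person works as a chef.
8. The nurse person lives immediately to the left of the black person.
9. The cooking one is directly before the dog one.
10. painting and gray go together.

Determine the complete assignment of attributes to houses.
Solution:

House | Color | Pet | Hobby | Job
---------------------------------
  1   | gray | cat | painting | nurse
  2   | black | rabbit | reading | pilot
  3   | white | hamster | cooking | writer
  4   | brown | dog | gardening | chef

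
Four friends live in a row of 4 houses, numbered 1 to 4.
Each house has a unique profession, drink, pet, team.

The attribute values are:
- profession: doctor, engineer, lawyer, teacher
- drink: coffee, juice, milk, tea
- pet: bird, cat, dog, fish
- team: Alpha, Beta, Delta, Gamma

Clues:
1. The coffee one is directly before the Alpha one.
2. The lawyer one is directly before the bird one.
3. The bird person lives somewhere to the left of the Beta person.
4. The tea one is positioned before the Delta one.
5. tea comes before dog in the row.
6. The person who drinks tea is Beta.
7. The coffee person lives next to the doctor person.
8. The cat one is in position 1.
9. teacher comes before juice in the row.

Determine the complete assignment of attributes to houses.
Solution:

House | Profession | Drink | Pet | Team
---------------------------------------
  1   | lawyer | coffee | cat | Gamma
  2   | doctor | milk | bird | Alpha
  3   | teacher | tea | fish | Beta
  4   | engineer | juice | dog | Delta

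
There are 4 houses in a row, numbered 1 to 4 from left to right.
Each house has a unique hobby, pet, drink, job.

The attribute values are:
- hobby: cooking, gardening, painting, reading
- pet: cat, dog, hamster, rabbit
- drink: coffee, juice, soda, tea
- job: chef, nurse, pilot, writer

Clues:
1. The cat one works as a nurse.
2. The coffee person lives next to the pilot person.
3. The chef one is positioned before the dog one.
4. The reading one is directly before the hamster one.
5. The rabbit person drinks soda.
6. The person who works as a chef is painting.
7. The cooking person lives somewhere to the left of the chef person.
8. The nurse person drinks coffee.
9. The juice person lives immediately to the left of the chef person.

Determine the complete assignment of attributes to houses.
Solution:

House | Hobby | Pet | Drink | Job
---------------------------------
  1   | reading | cat | coffee | nurse
  2   | cooking | hamster | juice | pilot
  3   | painting | rabbit | soda | chef
  4   | gardening | dog | tea | writer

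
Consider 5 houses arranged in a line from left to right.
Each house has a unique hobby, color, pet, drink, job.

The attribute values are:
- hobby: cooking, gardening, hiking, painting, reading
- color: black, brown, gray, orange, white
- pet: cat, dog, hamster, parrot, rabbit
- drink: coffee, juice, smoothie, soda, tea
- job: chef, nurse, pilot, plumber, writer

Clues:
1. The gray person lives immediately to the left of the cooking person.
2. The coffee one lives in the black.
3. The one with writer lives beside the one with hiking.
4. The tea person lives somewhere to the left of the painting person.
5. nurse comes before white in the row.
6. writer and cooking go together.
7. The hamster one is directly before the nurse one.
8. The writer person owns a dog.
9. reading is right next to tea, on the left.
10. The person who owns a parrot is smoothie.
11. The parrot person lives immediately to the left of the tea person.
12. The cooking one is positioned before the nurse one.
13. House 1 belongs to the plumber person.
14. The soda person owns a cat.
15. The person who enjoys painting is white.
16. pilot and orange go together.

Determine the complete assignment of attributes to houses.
Solution:

House | Hobby | Color | Pet | Drink | Job
-----------------------------------------
  1   | reading | gray | parrot | smoothie | plumber
  2   | cooking | brown | dog | tea | writer
  3   | hiking | orange | hamster | juice | pilot
  4   | gardening | black | rabbit | coffee | nurse
  5   | painting | white | cat | soda | chef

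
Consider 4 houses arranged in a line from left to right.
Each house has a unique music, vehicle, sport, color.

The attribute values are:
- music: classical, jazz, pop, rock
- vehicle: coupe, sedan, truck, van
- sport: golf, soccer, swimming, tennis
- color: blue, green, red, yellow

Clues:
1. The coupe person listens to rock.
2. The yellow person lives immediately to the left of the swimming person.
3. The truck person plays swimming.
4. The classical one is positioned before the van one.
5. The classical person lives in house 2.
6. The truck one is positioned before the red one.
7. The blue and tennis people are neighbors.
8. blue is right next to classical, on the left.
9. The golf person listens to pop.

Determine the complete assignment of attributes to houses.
Solution:

House | Music | Vehicle | Sport | Color
---------------------------------------
  1   | rock | coupe | soccer | blue
  2   | classical | sedan | tennis | yellow
  3   | jazz | truck | swimming | green
  4   | pop | van | golf | red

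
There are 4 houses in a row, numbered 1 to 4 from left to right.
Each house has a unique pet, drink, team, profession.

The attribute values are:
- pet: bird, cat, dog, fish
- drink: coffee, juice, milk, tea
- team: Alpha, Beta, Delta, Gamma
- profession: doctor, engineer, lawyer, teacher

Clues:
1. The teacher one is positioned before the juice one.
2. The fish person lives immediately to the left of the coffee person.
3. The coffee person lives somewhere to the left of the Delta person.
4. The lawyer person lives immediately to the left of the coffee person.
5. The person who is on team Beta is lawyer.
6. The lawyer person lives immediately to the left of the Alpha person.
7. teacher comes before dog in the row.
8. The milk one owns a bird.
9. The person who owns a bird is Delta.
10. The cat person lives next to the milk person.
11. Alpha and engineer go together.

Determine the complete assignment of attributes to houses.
Solution:

House | Pet | Drink | Team | Profession
---------------------------------------
  1   | fish | tea | Beta | lawyer
  2   | cat | coffee | Alpha | engineer
  3   | bird | milk | Delta | teacher
  4   | dog | juice | Gamma | doctor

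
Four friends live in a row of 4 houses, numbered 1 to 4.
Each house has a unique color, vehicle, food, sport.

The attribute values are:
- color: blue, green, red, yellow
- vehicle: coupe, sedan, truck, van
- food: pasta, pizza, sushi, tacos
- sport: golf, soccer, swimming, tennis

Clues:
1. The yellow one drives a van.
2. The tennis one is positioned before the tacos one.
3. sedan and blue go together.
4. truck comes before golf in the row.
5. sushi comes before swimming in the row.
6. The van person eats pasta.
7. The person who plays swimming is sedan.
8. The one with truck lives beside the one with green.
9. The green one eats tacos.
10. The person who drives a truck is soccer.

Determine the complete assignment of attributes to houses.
Solution:

House | Color | Vehicle | Food | Sport
--------------------------------------
  1   | yellow | van | pasta | tennis
  2   | red | truck | sushi | soccer
  3   | green | coupe | tacos | golf
  4   | blue | sedan | pizza | swimming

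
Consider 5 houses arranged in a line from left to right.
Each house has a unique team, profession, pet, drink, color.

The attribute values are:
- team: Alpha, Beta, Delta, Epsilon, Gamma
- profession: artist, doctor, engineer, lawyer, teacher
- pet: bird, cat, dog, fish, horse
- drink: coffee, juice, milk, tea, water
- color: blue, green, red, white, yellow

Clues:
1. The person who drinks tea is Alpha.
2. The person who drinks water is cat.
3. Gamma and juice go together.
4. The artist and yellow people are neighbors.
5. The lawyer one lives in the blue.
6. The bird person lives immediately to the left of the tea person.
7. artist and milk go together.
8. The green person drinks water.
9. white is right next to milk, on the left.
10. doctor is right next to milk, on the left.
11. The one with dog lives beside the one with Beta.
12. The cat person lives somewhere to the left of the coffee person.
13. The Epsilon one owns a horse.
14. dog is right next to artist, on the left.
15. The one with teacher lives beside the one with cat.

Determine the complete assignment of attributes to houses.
Solution:

House | Team | Profession | Pet | Drink | Color
-----------------------------------------------
  1   | Gamma | doctor | dog | juice | white
  2   | Beta | artist | bird | milk | red
  3   | Alpha | teacher | fish | tea | yellow
  4   | Delta | engineer | cat | water | green
  5   | Epsilon | lawyer | horse | coffee | blue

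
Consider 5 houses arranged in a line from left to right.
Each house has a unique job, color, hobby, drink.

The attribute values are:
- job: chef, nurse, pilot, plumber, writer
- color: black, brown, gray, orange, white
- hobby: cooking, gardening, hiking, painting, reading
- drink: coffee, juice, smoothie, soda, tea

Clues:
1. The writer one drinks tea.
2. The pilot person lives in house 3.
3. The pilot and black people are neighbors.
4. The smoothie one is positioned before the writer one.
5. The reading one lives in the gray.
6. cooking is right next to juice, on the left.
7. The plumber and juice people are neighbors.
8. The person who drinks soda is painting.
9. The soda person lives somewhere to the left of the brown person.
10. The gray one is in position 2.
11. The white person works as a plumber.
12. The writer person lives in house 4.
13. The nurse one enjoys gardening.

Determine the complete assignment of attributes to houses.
Solution:

House | Job | Color | Hobby | Drink
-----------------------------------
  1   | plumber | white | cooking | smoothie
  2   | chef | gray | reading | juice
  3   | pilot | orange | painting | soda
  4   | writer | black | hiking | tea
  5   | nurse | brown | gardening | coffee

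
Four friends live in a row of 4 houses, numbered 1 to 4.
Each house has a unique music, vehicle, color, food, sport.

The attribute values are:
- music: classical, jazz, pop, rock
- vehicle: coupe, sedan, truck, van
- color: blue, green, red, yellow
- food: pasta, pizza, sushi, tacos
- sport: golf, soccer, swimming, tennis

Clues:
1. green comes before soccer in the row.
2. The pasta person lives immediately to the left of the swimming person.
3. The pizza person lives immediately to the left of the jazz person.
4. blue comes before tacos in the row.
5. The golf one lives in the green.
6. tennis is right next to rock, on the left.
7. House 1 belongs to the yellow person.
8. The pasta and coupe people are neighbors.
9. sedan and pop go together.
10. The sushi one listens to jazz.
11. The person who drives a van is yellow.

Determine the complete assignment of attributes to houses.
Solution:

House | Music | Vehicle | Color | Food | Sport
----------------------------------------------
  1   | classical | van | yellow | pasta | tennis
  2   | rock | coupe | blue | pizza | swimming
  3   | jazz | truck | green | sushi | golf
  4   | pop | sedan | red | tacos | soccer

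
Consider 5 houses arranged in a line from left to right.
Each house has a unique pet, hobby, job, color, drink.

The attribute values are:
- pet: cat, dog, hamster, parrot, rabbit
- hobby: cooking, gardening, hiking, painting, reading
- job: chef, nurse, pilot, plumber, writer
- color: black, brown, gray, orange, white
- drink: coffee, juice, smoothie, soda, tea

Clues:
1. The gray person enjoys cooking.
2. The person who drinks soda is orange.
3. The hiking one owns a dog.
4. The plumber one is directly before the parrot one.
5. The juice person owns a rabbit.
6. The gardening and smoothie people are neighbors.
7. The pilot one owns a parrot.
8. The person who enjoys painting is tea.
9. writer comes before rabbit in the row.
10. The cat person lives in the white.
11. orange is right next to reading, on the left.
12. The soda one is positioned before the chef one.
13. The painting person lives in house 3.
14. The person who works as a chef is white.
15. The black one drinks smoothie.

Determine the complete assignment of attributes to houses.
Solution:

House | Pet | Hobby | Job | Color | Drink
-----------------------------------------
  1   | hamster | gardening | plumber | orange | soda
  2   | parrot | reading | pilot | black | smoothie
  3   | cat | painting | chef | white | tea
  4   | dog | hiking | writer | brown | coffee
  5   | rabbit | cooking | nurse | gray | juice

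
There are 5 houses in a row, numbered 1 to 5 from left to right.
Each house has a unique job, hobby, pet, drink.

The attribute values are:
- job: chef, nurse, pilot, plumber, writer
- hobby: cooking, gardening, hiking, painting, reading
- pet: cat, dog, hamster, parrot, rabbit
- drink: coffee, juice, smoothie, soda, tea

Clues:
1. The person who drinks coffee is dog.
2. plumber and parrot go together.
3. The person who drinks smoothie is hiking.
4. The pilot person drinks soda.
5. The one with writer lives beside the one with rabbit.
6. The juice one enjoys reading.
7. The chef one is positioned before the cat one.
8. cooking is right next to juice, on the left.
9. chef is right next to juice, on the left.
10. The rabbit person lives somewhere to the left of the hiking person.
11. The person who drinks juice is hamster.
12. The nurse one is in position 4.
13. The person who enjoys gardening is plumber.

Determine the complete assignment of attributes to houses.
Solution:

House | Job | Hobby | Pet | Drink
---------------------------------
  1   | chef | cooking | dog | coffee
  2   | writer | reading | hamster | juice
  3   | pilot | painting | rabbit | soda
  4   | nurse | hiking | cat | smoothie
  5   | plumber | gardening | parrot | tea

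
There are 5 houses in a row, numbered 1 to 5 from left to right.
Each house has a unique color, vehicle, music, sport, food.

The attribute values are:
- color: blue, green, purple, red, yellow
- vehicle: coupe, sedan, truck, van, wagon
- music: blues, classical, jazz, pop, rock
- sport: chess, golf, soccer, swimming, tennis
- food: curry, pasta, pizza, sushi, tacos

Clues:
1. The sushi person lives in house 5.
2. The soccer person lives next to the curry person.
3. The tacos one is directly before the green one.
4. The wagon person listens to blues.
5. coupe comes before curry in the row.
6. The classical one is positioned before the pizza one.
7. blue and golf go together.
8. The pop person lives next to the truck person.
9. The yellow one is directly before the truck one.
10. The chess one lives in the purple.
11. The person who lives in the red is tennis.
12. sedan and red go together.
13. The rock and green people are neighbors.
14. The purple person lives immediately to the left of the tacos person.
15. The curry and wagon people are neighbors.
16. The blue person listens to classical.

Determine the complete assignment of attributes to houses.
Solution:

House | Color | Vehicle | Music | Sport | Food
----------------------------------------------
  1   | yellow | coupe | pop | soccer | pasta
  2   | blue | truck | classical | golf | curry
  3   | purple | wagon | blues | chess | pizza
  4   | red | sedan | rock | tennis | tacos
  5   | green | van | jazz | swimming | sushi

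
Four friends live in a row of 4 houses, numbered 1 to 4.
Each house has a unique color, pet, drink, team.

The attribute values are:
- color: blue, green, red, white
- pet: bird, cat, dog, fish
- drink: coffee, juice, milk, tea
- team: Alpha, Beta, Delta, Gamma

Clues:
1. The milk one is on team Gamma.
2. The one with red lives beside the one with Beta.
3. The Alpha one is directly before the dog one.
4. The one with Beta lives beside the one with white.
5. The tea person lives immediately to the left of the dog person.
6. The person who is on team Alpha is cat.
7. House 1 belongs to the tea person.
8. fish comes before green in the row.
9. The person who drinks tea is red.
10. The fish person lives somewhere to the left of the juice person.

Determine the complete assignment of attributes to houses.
Solution:

House | Color | Pet | Drink | Team
----------------------------------
  1   | red | cat | tea | Alpha
  2   | blue | dog | coffee | Beta
  3   | white | fish | milk | Gamma
  4   | green | bird | juice | Delta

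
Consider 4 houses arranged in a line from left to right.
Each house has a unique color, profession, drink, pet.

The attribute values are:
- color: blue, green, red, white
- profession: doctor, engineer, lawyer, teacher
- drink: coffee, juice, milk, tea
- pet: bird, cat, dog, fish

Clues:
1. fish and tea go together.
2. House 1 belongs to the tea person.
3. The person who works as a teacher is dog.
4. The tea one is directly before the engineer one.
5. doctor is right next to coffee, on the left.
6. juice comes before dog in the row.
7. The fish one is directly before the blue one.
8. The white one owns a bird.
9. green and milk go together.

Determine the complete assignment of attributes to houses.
Solution:

House | Color | Profession | Drink | Pet
----------------------------------------
  1   | red | doctor | tea | fish
  2   | blue | engineer | coffee | cat
  3   | white | lawyer | juice | bird
  4   | green | teacher | milk | dog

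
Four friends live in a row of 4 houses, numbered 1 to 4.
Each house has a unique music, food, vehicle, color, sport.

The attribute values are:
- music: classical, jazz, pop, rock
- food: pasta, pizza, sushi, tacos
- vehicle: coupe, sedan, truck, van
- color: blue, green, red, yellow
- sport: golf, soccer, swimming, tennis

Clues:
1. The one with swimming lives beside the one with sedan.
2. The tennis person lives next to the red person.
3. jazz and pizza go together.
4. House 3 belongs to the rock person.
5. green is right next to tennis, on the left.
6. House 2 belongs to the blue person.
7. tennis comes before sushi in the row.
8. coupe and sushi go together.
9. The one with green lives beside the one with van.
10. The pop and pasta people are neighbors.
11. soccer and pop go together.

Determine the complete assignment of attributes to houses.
Solution:

House | Music | Food | Vehicle | Color | Sport
----------------------------------------------
  1   | pop | tacos | truck | green | soccer
  2   | classical | pasta | van | blue | tennis
  3   | rock | sushi | coupe | red | swimming
  4   | jazz | pizza | sedan | yellow | golf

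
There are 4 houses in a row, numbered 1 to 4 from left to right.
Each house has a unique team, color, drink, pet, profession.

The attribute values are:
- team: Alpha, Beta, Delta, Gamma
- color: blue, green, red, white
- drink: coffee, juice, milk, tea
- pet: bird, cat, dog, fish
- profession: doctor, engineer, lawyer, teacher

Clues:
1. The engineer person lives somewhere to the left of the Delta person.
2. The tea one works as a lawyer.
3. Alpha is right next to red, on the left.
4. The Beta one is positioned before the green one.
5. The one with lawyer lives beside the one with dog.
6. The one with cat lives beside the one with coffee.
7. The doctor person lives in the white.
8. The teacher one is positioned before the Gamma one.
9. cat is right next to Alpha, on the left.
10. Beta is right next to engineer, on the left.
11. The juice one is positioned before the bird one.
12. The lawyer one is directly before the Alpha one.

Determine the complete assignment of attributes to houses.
Solution:

House | Team | Color | Drink | Pet | Profession
-----------------------------------------------
  1   | Beta | blue | tea | cat | lawyer
  2   | Alpha | green | coffee | dog | engineer
  3   | Delta | red | juice | fish | teacher
  4   | Gamma | white | milk | bird | doctor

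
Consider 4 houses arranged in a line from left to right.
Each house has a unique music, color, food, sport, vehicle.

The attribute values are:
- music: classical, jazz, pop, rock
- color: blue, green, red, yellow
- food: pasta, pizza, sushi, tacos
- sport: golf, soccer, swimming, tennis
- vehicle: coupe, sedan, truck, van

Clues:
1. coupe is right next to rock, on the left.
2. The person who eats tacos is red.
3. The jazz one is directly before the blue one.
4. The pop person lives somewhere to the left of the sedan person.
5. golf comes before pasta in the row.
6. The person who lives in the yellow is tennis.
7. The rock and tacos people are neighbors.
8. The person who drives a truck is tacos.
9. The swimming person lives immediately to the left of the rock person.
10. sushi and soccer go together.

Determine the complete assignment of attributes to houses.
Solution:

House | Music | Color | Food | Sport | Vehicle
----------------------------------------------
  1   | jazz | green | pizza | swimming | coupe
  2   | rock | blue | sushi | soccer | van
  3   | pop | red | tacos | golf | truck
  4   | classical | yellow | pasta | tennis | sedan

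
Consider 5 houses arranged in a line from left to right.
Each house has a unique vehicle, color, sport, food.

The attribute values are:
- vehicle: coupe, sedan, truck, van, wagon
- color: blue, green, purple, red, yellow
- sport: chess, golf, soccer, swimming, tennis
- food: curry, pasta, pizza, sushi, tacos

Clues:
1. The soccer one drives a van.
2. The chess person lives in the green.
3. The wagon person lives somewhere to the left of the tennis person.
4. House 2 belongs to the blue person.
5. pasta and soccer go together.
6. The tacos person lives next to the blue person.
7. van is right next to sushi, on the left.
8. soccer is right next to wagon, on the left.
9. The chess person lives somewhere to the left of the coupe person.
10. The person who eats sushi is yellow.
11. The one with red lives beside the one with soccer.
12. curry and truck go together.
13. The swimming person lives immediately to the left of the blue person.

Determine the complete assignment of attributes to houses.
Solution:

House | Vehicle | Color | Sport | Food
--------------------------------------
  1   | sedan | red | swimming | tacos
  2   | van | blue | soccer | pasta
  3   | wagon | yellow | golf | sushi
  4   | truck | green | chess | curry
  5   | coupe | purple | tennis | pizza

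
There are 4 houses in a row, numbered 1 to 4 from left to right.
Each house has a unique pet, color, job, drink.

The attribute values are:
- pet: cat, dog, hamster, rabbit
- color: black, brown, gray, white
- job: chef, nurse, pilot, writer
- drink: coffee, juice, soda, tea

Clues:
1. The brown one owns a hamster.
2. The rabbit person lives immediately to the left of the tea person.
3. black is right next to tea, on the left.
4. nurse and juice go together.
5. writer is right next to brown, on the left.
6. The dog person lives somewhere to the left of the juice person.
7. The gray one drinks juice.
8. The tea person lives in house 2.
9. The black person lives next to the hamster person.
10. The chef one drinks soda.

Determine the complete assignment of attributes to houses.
Solution:

House | Pet | Color | Job | Drink
---------------------------------
  1   | rabbit | black | writer | coffee
  2   | hamster | brown | pilot | tea
  3   | dog | white | chef | soda
  4   | cat | gray | nurse | juice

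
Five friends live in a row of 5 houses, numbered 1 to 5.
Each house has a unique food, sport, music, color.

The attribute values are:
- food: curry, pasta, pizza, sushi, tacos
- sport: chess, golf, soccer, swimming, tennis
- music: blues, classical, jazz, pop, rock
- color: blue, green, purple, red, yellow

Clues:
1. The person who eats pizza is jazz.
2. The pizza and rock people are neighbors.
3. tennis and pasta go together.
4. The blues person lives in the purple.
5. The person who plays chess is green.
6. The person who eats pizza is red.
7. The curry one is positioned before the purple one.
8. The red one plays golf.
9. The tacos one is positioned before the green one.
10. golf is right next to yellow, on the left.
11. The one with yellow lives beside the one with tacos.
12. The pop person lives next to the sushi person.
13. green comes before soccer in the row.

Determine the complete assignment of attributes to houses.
Solution:

House | Food | Sport | Music | Color
------------------------------------
  1   | pizza | golf | jazz | red
  2   | pasta | tennis | rock | yellow
  3   | tacos | swimming | classical | blue
  4   | curry | chess | pop | green
  5   | sushi | soccer | blues | purple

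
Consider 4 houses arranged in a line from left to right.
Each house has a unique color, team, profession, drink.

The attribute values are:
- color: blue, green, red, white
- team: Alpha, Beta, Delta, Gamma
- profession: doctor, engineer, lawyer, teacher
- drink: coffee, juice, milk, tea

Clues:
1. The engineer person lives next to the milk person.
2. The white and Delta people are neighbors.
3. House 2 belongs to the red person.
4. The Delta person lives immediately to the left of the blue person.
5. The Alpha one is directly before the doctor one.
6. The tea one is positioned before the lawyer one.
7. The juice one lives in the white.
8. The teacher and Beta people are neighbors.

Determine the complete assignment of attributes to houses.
Solution:

House | Color | Team | Profession | Drink
-----------------------------------------
  1   | white | Alpha | engineer | juice
  2   | red | Delta | doctor | milk
  3   | blue | Gamma | teacher | tea
  4   | green | Beta | lawyer | coffee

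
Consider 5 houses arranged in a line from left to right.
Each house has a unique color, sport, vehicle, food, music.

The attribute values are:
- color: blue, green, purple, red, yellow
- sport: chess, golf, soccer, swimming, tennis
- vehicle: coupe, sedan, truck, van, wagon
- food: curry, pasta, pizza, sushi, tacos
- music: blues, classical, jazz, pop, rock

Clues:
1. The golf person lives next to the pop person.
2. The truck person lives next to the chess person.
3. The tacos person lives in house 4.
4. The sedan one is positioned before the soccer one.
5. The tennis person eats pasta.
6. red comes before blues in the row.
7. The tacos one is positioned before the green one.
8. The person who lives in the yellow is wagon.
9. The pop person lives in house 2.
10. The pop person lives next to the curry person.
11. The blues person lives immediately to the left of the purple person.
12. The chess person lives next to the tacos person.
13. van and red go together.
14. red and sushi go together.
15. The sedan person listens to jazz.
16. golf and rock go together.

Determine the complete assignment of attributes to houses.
Solution:

House | Color | Sport | Vehicle | Food | Music
----------------------------------------------
  1   | red | golf | van | sushi | rock
  2   | blue | tennis | truck | pasta | pop
  3   | yellow | chess | wagon | curry | blues
  4   | purple | swimming | sedan | tacos | jazz
  5   | green | soccer | coupe | pizza | classical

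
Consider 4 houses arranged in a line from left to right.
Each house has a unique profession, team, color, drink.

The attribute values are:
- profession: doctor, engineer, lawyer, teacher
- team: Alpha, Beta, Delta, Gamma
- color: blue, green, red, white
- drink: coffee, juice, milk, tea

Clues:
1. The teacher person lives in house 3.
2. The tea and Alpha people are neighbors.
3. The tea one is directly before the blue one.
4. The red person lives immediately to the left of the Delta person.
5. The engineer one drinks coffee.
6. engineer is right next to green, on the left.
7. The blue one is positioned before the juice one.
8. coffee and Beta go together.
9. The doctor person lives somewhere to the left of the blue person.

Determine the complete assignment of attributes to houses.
Solution:

House | Profession | Team | Color | Drink
-----------------------------------------
  1   | engineer | Beta | red | coffee
  2   | doctor | Delta | green | tea
  3   | teacher | Alpha | blue | milk
  4   | lawyer | Gamma | white | juice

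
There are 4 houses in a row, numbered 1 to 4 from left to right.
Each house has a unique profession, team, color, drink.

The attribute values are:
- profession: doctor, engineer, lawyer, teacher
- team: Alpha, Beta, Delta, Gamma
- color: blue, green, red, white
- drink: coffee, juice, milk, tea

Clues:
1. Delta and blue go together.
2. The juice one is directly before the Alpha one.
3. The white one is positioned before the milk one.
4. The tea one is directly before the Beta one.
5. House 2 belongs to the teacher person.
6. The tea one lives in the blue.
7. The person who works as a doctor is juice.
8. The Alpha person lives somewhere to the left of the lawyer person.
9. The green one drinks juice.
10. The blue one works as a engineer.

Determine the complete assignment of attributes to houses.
Solution:

House | Profession | Team | Color | Drink
-----------------------------------------
  1   | doctor | Gamma | green | juice
  2   | teacher | Alpha | white | coffee
  3   | engineer | Delta | blue | tea
  4   | lawyer | Beta | red | milk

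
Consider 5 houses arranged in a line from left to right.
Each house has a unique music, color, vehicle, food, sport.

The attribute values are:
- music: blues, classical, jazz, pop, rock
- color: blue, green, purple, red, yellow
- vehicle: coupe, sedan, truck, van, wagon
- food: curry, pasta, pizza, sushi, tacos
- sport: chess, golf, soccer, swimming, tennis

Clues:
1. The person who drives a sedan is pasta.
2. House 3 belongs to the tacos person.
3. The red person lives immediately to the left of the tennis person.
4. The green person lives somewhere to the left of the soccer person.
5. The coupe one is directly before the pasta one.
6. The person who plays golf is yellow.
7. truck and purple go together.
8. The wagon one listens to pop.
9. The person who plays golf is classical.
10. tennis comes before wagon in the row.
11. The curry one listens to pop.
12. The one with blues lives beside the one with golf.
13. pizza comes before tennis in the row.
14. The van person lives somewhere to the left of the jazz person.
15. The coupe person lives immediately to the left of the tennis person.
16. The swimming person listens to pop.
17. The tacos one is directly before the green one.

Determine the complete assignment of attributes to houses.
Solution:

House | Music | Color | Vehicle | Food | Sport
----------------------------------------------
  1   | rock | red | coupe | pizza | chess
  2   | blues | blue | sedan | pasta | tennis
  3   | classical | yellow | van | tacos | golf
  4   | pop | green | wagon | curry | swimming
  5   | jazz | purple | truck | sushi | soccer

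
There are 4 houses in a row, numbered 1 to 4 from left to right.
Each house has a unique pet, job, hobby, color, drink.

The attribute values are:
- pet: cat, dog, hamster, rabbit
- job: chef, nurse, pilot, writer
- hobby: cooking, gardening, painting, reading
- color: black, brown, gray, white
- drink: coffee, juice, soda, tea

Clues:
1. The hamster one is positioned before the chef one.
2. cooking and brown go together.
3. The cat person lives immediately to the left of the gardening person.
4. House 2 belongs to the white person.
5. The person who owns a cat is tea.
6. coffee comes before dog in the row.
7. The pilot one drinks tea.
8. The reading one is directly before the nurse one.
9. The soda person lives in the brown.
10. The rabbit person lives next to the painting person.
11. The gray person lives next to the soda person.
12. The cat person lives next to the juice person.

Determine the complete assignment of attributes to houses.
Solution:

House | Pet | Job | Hobby | Color | Drink
-----------------------------------------
  1   | cat | pilot | reading | black | tea
  2   | rabbit | nurse | gardening | white | juice
  3   | hamster | writer | painting | gray | coffee
  4   | dog | chef | cooking | brown | soda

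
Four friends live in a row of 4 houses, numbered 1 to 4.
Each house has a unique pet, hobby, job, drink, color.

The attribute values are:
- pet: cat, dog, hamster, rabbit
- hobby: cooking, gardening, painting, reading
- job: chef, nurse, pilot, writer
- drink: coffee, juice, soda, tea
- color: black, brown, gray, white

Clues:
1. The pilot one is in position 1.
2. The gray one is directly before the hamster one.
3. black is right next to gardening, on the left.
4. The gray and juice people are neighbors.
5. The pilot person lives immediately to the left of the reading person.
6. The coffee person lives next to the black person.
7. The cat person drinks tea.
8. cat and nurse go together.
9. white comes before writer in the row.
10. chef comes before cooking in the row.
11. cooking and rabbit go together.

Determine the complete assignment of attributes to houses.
Solution:

House | Pet | Hobby | Job | Drink | Color
-----------------------------------------
  1   | dog | painting | pilot | coffee | gray
  2   | hamster | reading | chef | juice | black
  3   | cat | gardening | nurse | tea | white
  4   | rabbit | cooking | writer | soda | brown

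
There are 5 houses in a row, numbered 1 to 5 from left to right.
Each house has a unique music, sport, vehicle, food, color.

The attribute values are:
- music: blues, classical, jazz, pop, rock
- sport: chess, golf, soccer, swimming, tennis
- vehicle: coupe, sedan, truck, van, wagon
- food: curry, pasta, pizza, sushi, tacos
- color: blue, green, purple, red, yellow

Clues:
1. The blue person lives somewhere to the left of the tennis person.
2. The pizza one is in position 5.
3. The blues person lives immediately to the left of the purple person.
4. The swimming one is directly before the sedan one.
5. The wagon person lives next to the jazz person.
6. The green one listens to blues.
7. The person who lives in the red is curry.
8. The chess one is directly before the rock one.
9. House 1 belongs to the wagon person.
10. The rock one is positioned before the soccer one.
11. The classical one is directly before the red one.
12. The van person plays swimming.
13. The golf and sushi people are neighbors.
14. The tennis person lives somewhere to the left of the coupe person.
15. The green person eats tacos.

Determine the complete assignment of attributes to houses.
Solution:

House | Music | Sport | Vehicle | Food | Color
----------------------------------------------
  1   | blues | golf | wagon | tacos | green
  2   | jazz | swimming | van | sushi | purple
  3   | classical | chess | sedan | pasta | blue
  4   | rock | tennis | truck | curry | red
  5   | pop | soccer | coupe | pizza | yellow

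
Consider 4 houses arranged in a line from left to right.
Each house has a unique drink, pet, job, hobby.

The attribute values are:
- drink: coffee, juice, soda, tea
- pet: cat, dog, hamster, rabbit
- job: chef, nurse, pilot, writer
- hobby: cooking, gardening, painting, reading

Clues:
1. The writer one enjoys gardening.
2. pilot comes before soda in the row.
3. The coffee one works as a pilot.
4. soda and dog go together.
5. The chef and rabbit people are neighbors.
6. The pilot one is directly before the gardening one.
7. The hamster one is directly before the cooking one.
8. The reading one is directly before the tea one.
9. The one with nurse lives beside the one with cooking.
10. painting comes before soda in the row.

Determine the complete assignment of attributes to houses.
Solution:

House | Drink | Pet | Job | Hobby
---------------------------------
  1   | juice | hamster | nurse | reading
  2   | tea | cat | chef | cooking
  3   | coffee | rabbit | pilot | painting
  4   | soda | dog | writer | gardening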